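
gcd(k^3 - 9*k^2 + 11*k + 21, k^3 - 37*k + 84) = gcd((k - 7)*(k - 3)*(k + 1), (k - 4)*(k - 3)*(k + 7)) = k - 3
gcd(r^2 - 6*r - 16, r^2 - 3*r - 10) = r + 2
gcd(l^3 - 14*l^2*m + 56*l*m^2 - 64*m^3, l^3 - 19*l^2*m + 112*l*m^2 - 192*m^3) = l - 8*m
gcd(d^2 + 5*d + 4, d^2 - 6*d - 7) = d + 1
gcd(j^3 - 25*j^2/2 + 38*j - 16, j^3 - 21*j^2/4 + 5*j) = j - 4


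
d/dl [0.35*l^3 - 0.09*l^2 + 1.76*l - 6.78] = 1.05*l^2 - 0.18*l + 1.76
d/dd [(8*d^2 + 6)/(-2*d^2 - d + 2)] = 2*(-4*d^2 + 28*d + 3)/(4*d^4 + 4*d^3 - 7*d^2 - 4*d + 4)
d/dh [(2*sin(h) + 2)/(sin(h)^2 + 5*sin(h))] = 2*(-2*sin(h) + cos(h)^2 - 6)*cos(h)/((sin(h) + 5)^2*sin(h)^2)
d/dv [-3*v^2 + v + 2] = 1 - 6*v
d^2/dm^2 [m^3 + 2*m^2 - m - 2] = 6*m + 4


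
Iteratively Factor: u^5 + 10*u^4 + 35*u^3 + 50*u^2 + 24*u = (u + 4)*(u^4 + 6*u^3 + 11*u^2 + 6*u) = u*(u + 4)*(u^3 + 6*u^2 + 11*u + 6) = u*(u + 3)*(u + 4)*(u^2 + 3*u + 2) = u*(u + 2)*(u + 3)*(u + 4)*(u + 1)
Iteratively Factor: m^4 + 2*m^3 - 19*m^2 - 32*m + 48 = (m - 4)*(m^3 + 6*m^2 + 5*m - 12) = (m - 4)*(m + 4)*(m^2 + 2*m - 3) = (m - 4)*(m + 3)*(m + 4)*(m - 1)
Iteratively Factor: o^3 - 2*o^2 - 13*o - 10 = (o + 1)*(o^2 - 3*o - 10) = (o + 1)*(o + 2)*(o - 5)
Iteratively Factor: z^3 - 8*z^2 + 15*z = (z - 3)*(z^2 - 5*z) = z*(z - 3)*(z - 5)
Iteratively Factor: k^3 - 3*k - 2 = (k - 2)*(k^2 + 2*k + 1) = (k - 2)*(k + 1)*(k + 1)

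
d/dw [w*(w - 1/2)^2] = (2*w - 1)*(6*w - 1)/4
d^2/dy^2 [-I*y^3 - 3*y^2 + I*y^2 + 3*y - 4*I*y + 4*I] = -6*I*y - 6 + 2*I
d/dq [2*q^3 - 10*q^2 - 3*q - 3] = 6*q^2 - 20*q - 3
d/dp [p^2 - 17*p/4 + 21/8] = 2*p - 17/4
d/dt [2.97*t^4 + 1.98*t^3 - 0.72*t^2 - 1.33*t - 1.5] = 11.88*t^3 + 5.94*t^2 - 1.44*t - 1.33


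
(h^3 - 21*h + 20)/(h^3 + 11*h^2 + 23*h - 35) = (h - 4)/(h + 7)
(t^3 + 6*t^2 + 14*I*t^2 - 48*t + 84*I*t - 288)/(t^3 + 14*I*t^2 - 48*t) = (t + 6)/t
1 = 1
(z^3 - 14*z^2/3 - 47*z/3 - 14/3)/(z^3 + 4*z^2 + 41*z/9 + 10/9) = 3*(z - 7)/(3*z + 5)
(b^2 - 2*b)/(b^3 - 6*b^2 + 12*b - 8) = b/(b^2 - 4*b + 4)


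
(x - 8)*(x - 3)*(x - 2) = x^3 - 13*x^2 + 46*x - 48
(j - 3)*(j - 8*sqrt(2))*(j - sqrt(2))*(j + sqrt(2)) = j^4 - 8*sqrt(2)*j^3 - 3*j^3 - 2*j^2 + 24*sqrt(2)*j^2 + 6*j + 16*sqrt(2)*j - 48*sqrt(2)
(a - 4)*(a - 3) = a^2 - 7*a + 12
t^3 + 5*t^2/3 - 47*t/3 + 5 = (t - 3)*(t - 1/3)*(t + 5)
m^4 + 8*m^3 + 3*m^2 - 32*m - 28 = (m - 2)*(m + 1)*(m + 2)*(m + 7)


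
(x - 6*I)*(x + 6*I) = x^2 + 36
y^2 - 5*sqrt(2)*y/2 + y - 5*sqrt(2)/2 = (y + 1)*(y - 5*sqrt(2)/2)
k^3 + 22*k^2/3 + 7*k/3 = k*(k + 1/3)*(k + 7)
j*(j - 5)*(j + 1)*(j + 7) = j^4 + 3*j^3 - 33*j^2 - 35*j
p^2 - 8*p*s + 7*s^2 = (p - 7*s)*(p - s)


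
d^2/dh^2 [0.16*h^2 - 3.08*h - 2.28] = 0.320000000000000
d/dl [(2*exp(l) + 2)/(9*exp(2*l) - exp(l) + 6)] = 2*(-(exp(l) + 1)*(18*exp(l) - 1) + 9*exp(2*l) - exp(l) + 6)*exp(l)/(9*exp(2*l) - exp(l) + 6)^2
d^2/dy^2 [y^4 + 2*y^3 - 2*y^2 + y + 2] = 12*y^2 + 12*y - 4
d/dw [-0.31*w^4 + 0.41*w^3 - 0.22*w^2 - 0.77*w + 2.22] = -1.24*w^3 + 1.23*w^2 - 0.44*w - 0.77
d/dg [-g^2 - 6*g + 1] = -2*g - 6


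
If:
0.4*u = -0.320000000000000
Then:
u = -0.80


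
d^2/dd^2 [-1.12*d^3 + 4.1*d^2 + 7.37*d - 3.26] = 8.2 - 6.72*d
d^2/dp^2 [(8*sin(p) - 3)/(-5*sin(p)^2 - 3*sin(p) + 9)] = (200*sin(p)^5 - 420*sin(p)^4 + 1625*sin(p)^3 + 99*sin(p)^2 - 1323*sin(p) - 108)/(5*sin(p)^2 + 3*sin(p) - 9)^3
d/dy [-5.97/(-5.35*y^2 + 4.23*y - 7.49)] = (25.2531 - 63.879*y)/(5.35*y^2 - 4.23*y + 7.49)^2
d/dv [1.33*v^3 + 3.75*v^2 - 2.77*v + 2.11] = 3.99*v^2 + 7.5*v - 2.77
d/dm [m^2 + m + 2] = 2*m + 1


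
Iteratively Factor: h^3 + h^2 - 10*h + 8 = (h - 1)*(h^2 + 2*h - 8) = (h - 2)*(h - 1)*(h + 4)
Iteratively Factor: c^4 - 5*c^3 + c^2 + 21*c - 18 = (c + 2)*(c^3 - 7*c^2 + 15*c - 9) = (c - 1)*(c + 2)*(c^2 - 6*c + 9) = (c - 3)*(c - 1)*(c + 2)*(c - 3)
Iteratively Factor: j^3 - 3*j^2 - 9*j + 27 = (j + 3)*(j^2 - 6*j + 9) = (j - 3)*(j + 3)*(j - 3)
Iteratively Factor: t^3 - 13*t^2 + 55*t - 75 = (t - 5)*(t^2 - 8*t + 15) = (t - 5)*(t - 3)*(t - 5)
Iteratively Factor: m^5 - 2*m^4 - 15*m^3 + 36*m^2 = (m)*(m^4 - 2*m^3 - 15*m^2 + 36*m) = m*(m + 4)*(m^3 - 6*m^2 + 9*m) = m^2*(m + 4)*(m^2 - 6*m + 9) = m^2*(m - 3)*(m + 4)*(m - 3)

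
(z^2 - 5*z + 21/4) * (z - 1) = z^3 - 6*z^2 + 41*z/4 - 21/4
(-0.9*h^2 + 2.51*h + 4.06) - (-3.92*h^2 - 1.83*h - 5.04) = 3.02*h^2 + 4.34*h + 9.1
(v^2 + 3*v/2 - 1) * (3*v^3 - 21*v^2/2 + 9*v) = 3*v^5 - 6*v^4 - 39*v^3/4 + 24*v^2 - 9*v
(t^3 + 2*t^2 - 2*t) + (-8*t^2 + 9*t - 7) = t^3 - 6*t^2 + 7*t - 7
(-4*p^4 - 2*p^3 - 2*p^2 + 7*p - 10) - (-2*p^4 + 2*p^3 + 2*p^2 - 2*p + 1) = -2*p^4 - 4*p^3 - 4*p^2 + 9*p - 11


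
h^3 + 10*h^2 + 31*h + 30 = (h + 2)*(h + 3)*(h + 5)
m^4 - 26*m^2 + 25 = (m - 5)*(m - 1)*(m + 1)*(m + 5)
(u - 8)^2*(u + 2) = u^3 - 14*u^2 + 32*u + 128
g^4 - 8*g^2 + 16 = (g - 2)^2*(g + 2)^2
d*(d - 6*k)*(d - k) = d^3 - 7*d^2*k + 6*d*k^2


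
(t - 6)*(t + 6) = t^2 - 36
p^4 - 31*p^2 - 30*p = p*(p - 6)*(p + 1)*(p + 5)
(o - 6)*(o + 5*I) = o^2 - 6*o + 5*I*o - 30*I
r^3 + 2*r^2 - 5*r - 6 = (r - 2)*(r + 1)*(r + 3)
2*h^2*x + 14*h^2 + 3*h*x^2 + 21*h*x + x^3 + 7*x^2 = (h + x)*(2*h + x)*(x + 7)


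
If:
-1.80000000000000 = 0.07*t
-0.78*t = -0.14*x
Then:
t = -25.71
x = -143.27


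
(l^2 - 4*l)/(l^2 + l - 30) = l*(l - 4)/(l^2 + l - 30)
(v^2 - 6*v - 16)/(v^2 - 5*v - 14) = (v - 8)/(v - 7)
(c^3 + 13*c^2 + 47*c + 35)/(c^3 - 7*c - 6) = (c^2 + 12*c + 35)/(c^2 - c - 6)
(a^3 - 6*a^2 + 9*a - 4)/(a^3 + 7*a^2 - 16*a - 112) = (a^2 - 2*a + 1)/(a^2 + 11*a + 28)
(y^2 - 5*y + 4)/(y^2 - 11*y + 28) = (y - 1)/(y - 7)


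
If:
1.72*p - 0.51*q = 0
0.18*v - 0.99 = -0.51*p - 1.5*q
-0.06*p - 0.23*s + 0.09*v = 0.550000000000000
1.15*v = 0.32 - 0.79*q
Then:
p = 0.18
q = 0.62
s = -2.50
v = -0.14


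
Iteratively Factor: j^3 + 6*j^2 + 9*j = (j + 3)*(j^2 + 3*j) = j*(j + 3)*(j + 3)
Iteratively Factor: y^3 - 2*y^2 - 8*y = (y + 2)*(y^2 - 4*y) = y*(y + 2)*(y - 4)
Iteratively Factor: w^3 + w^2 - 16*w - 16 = (w + 1)*(w^2 - 16) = (w + 1)*(w + 4)*(w - 4)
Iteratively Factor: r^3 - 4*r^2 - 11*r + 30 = (r - 2)*(r^2 - 2*r - 15) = (r - 5)*(r - 2)*(r + 3)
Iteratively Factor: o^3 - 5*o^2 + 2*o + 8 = (o - 4)*(o^2 - o - 2) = (o - 4)*(o - 2)*(o + 1)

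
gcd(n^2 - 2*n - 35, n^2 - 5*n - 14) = n - 7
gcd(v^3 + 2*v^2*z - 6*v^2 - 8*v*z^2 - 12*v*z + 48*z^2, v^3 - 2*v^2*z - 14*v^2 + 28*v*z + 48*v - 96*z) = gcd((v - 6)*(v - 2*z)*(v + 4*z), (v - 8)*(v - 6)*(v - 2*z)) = -v^2 + 2*v*z + 6*v - 12*z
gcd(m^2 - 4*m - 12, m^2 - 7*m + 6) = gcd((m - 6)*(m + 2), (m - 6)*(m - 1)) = m - 6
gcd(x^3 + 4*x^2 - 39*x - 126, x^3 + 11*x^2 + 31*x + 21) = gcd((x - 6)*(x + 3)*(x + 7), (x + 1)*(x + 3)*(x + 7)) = x^2 + 10*x + 21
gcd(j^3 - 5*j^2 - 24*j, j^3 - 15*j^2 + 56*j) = j^2 - 8*j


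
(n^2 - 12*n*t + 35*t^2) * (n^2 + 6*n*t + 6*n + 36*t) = n^4 - 6*n^3*t + 6*n^3 - 37*n^2*t^2 - 36*n^2*t + 210*n*t^3 - 222*n*t^2 + 1260*t^3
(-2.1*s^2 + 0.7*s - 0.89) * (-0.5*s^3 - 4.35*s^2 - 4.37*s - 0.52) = 1.05*s^5 + 8.785*s^4 + 6.577*s^3 + 1.9045*s^2 + 3.5253*s + 0.4628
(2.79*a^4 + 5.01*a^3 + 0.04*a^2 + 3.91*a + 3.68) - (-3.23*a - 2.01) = 2.79*a^4 + 5.01*a^3 + 0.04*a^2 + 7.14*a + 5.69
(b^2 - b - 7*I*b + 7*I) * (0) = 0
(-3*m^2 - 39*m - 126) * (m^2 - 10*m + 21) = -3*m^4 - 9*m^3 + 201*m^2 + 441*m - 2646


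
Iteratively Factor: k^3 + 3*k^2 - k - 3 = (k - 1)*(k^2 + 4*k + 3) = (k - 1)*(k + 1)*(k + 3)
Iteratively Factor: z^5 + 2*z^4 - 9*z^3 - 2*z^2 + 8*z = (z + 4)*(z^4 - 2*z^3 - z^2 + 2*z) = (z - 1)*(z + 4)*(z^3 - z^2 - 2*z) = (z - 2)*(z - 1)*(z + 4)*(z^2 + z) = (z - 2)*(z - 1)*(z + 1)*(z + 4)*(z)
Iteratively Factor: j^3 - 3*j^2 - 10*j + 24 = (j - 2)*(j^2 - j - 12) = (j - 2)*(j + 3)*(j - 4)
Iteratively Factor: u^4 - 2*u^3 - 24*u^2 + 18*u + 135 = (u - 3)*(u^3 + u^2 - 21*u - 45) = (u - 3)*(u + 3)*(u^2 - 2*u - 15) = (u - 3)*(u + 3)^2*(u - 5)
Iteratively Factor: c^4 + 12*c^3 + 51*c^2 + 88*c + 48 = (c + 4)*(c^3 + 8*c^2 + 19*c + 12) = (c + 4)^2*(c^2 + 4*c + 3) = (c + 3)*(c + 4)^2*(c + 1)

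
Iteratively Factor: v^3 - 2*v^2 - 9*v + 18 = (v - 2)*(v^2 - 9) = (v - 3)*(v - 2)*(v + 3)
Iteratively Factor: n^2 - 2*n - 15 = (n - 5)*(n + 3)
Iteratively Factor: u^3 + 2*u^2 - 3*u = (u - 1)*(u^2 + 3*u) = u*(u - 1)*(u + 3)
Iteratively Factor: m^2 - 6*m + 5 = (m - 1)*(m - 5)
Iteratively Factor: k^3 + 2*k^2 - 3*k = (k - 1)*(k^2 + 3*k) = (k - 1)*(k + 3)*(k)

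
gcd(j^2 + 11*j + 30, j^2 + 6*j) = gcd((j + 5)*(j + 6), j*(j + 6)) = j + 6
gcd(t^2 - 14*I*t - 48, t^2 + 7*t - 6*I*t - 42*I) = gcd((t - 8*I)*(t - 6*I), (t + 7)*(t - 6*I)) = t - 6*I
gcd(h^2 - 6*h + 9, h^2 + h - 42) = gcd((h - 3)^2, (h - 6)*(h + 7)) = 1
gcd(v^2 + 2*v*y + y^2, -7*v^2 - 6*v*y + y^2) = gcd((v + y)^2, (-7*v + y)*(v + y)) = v + y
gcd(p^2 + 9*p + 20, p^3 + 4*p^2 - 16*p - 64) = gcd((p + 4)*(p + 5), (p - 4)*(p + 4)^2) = p + 4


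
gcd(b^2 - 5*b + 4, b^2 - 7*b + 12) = b - 4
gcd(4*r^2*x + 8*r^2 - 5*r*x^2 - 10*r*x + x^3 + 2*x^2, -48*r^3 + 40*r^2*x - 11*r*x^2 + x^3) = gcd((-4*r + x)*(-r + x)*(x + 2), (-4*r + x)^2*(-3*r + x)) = -4*r + x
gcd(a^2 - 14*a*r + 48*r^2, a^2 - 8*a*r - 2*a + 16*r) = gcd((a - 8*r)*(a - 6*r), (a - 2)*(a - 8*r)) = -a + 8*r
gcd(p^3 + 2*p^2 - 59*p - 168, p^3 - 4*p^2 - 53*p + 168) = p^2 - p - 56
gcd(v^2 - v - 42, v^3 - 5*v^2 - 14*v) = v - 7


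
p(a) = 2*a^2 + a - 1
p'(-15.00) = -59.00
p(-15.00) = 434.00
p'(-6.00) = -23.00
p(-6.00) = 65.00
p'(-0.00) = 1.00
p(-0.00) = -1.00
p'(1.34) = 6.36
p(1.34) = 3.93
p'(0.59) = 3.36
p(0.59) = 0.29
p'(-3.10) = -11.40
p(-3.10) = 15.12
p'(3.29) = 14.16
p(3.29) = 23.94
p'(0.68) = 3.72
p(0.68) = 0.60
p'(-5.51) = -21.04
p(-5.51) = 54.21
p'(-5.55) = -21.20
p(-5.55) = 55.06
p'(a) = 4*a + 1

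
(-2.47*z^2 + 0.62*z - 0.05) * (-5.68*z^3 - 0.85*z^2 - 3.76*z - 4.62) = 14.0296*z^5 - 1.4221*z^4 + 9.0442*z^3 + 9.1227*z^2 - 2.6764*z + 0.231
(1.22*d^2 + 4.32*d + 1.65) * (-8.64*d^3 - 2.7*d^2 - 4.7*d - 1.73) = -10.5408*d^5 - 40.6188*d^4 - 31.654*d^3 - 26.8696*d^2 - 15.2286*d - 2.8545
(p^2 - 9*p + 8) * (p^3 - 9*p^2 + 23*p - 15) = p^5 - 18*p^4 + 112*p^3 - 294*p^2 + 319*p - 120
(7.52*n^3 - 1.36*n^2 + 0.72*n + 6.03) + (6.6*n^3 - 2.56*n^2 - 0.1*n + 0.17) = 14.12*n^3 - 3.92*n^2 + 0.62*n + 6.2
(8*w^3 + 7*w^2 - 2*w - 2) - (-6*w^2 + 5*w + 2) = 8*w^3 + 13*w^2 - 7*w - 4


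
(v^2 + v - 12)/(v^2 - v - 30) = (-v^2 - v + 12)/(-v^2 + v + 30)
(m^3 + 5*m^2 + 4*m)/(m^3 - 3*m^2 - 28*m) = (m + 1)/(m - 7)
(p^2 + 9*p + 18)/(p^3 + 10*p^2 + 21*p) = (p + 6)/(p*(p + 7))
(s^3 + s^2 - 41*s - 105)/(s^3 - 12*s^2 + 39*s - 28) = (s^2 + 8*s + 15)/(s^2 - 5*s + 4)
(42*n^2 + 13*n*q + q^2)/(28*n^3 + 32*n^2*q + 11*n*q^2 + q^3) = (6*n + q)/(4*n^2 + 4*n*q + q^2)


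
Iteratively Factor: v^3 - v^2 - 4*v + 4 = (v + 2)*(v^2 - 3*v + 2) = (v - 1)*(v + 2)*(v - 2)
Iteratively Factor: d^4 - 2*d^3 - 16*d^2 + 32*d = (d - 4)*(d^3 + 2*d^2 - 8*d) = d*(d - 4)*(d^2 + 2*d - 8) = d*(d - 4)*(d - 2)*(d + 4)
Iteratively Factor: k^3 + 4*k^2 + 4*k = (k)*(k^2 + 4*k + 4) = k*(k + 2)*(k + 2)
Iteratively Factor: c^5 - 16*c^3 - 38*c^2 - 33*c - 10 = (c + 2)*(c^4 - 2*c^3 - 12*c^2 - 14*c - 5) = (c + 1)*(c + 2)*(c^3 - 3*c^2 - 9*c - 5) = (c + 1)^2*(c + 2)*(c^2 - 4*c - 5) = (c + 1)^3*(c + 2)*(c - 5)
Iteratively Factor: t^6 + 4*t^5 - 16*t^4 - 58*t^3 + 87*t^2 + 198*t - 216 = (t - 2)*(t^5 + 6*t^4 - 4*t^3 - 66*t^2 - 45*t + 108) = (t - 2)*(t - 1)*(t^4 + 7*t^3 + 3*t^2 - 63*t - 108) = (t - 2)*(t - 1)*(t + 3)*(t^3 + 4*t^2 - 9*t - 36) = (t - 2)*(t - 1)*(t + 3)^2*(t^2 + t - 12) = (t - 2)*(t - 1)*(t + 3)^2*(t + 4)*(t - 3)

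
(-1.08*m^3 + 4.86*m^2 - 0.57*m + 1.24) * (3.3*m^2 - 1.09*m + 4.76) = -3.564*m^5 + 17.2152*m^4 - 12.3192*m^3 + 27.8469*m^2 - 4.0648*m + 5.9024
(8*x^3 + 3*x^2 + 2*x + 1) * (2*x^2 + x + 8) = 16*x^5 + 14*x^4 + 71*x^3 + 28*x^2 + 17*x + 8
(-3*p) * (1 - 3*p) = 9*p^2 - 3*p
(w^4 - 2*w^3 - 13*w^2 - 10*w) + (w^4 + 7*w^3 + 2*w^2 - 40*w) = 2*w^4 + 5*w^3 - 11*w^2 - 50*w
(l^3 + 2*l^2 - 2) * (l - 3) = l^4 - l^3 - 6*l^2 - 2*l + 6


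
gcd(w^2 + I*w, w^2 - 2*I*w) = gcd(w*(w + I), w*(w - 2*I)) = w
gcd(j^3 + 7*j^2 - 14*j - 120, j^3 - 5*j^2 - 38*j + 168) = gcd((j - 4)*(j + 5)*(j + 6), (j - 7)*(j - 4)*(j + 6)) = j^2 + 2*j - 24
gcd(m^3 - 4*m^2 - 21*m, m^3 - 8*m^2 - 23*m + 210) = m - 7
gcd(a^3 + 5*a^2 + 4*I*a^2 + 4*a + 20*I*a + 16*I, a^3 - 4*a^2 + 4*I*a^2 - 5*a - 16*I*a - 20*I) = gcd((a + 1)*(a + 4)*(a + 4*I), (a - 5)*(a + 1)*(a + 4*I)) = a^2 + a*(1 + 4*I) + 4*I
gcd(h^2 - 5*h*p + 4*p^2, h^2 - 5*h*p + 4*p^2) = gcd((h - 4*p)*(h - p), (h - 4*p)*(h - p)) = h^2 - 5*h*p + 4*p^2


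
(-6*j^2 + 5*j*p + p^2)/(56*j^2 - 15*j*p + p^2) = (-6*j^2 + 5*j*p + p^2)/(56*j^2 - 15*j*p + p^2)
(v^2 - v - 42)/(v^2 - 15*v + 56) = (v + 6)/(v - 8)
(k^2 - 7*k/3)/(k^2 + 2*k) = (k - 7/3)/(k + 2)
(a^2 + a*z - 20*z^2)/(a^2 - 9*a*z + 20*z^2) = (-a - 5*z)/(-a + 5*z)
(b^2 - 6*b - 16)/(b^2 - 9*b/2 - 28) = 2*(b + 2)/(2*b + 7)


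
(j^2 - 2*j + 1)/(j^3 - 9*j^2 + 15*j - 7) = 1/(j - 7)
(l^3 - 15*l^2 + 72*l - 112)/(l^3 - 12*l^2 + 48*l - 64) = (l - 7)/(l - 4)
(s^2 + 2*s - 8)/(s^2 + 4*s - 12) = (s + 4)/(s + 6)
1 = 1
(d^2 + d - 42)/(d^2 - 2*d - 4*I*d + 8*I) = (d^2 + d - 42)/(d^2 - 2*d - 4*I*d + 8*I)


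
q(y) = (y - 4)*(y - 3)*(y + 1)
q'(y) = (y - 4)*(y - 3) + (y - 4)*(y + 1) + (y - 3)*(y + 1)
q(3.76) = -0.87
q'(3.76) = 2.29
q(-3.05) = -87.44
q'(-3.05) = 69.51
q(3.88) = -0.52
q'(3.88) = 3.60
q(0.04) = 12.19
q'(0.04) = 4.52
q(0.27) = 12.93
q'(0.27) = 1.98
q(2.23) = 4.40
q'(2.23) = -6.84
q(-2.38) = -47.37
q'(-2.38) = 50.55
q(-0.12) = 11.31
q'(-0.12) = 6.48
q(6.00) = 42.00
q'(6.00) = 41.00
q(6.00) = 42.00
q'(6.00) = 41.00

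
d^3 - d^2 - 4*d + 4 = (d - 2)*(d - 1)*(d + 2)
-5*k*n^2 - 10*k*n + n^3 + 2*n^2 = n*(-5*k + n)*(n + 2)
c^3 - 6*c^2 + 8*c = c*(c - 4)*(c - 2)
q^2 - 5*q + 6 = (q - 3)*(q - 2)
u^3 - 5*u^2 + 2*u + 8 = (u - 4)*(u - 2)*(u + 1)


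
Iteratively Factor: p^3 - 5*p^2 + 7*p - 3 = (p - 1)*(p^2 - 4*p + 3) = (p - 1)^2*(p - 3)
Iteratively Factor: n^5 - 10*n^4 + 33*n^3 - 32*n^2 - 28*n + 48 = (n - 4)*(n^4 - 6*n^3 + 9*n^2 + 4*n - 12) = (n - 4)*(n - 3)*(n^3 - 3*n^2 + 4) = (n - 4)*(n - 3)*(n - 2)*(n^2 - n - 2) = (n - 4)*(n - 3)*(n - 2)^2*(n + 1)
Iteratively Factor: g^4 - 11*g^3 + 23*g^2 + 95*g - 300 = (g - 5)*(g^3 - 6*g^2 - 7*g + 60) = (g - 5)*(g + 3)*(g^2 - 9*g + 20) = (g - 5)^2*(g + 3)*(g - 4)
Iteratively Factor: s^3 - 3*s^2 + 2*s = (s)*(s^2 - 3*s + 2) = s*(s - 1)*(s - 2)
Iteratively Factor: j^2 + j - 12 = (j - 3)*(j + 4)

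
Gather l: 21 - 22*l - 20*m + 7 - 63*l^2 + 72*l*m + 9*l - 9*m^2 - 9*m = -63*l^2 + l*(72*m - 13) - 9*m^2 - 29*m + 28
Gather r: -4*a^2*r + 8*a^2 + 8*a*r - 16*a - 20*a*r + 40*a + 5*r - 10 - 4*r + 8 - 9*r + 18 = 8*a^2 + 24*a + r*(-4*a^2 - 12*a - 8) + 16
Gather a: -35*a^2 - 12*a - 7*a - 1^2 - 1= -35*a^2 - 19*a - 2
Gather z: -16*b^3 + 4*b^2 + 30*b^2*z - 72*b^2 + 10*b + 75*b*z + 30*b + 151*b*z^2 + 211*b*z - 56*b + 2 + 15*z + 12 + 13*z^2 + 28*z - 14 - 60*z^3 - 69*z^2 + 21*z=-16*b^3 - 68*b^2 - 16*b - 60*z^3 + z^2*(151*b - 56) + z*(30*b^2 + 286*b + 64)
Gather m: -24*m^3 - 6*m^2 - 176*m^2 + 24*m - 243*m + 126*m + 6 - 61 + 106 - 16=-24*m^3 - 182*m^2 - 93*m + 35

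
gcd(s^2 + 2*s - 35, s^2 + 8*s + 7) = s + 7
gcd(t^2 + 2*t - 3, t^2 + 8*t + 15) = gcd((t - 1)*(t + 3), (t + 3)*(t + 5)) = t + 3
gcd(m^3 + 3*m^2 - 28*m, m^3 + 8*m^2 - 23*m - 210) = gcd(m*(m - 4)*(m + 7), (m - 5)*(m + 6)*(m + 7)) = m + 7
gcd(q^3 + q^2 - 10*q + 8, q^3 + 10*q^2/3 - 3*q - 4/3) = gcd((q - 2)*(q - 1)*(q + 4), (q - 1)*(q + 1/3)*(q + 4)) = q^2 + 3*q - 4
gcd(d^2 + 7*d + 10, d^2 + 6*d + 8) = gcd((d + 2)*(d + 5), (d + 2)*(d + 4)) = d + 2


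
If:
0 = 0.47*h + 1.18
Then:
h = -2.51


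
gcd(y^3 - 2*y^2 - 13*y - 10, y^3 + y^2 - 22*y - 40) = y^2 - 3*y - 10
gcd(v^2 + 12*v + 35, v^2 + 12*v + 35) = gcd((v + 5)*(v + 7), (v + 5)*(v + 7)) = v^2 + 12*v + 35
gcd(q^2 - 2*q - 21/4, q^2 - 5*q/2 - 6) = q + 3/2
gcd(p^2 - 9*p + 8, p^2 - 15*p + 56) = p - 8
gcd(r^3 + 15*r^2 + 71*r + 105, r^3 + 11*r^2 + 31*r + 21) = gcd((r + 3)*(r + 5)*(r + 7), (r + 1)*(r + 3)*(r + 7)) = r^2 + 10*r + 21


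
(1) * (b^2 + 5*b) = b^2 + 5*b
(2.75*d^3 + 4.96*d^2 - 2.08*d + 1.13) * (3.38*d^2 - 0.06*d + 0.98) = 9.295*d^5 + 16.5998*d^4 - 4.633*d^3 + 8.805*d^2 - 2.1062*d + 1.1074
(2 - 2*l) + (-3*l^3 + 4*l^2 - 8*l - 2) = -3*l^3 + 4*l^2 - 10*l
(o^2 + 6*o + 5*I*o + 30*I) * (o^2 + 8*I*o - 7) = o^4 + 6*o^3 + 13*I*o^3 - 47*o^2 + 78*I*o^2 - 282*o - 35*I*o - 210*I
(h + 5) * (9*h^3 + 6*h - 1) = 9*h^4 + 45*h^3 + 6*h^2 + 29*h - 5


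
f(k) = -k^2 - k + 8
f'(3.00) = -7.00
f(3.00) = -4.00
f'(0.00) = -1.00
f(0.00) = 8.00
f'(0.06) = -1.12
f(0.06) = 7.94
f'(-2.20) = 3.40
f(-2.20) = 5.36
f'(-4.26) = 7.52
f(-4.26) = -5.89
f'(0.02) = -1.04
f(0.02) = 7.98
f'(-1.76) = 2.52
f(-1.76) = 6.66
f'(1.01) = -3.02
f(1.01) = 5.97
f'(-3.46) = 5.92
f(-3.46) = -0.51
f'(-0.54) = 0.08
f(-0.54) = 8.25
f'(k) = -2*k - 1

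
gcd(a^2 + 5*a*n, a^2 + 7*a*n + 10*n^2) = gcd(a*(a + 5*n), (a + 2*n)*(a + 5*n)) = a + 5*n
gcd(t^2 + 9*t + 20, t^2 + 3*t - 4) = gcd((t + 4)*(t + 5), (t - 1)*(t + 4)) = t + 4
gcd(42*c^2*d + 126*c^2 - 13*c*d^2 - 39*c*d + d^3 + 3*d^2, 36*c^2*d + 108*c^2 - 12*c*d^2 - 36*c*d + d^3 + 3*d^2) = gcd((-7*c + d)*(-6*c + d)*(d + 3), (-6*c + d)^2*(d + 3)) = 6*c*d + 18*c - d^2 - 3*d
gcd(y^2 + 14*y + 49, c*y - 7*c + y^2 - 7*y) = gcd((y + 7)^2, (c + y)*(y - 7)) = 1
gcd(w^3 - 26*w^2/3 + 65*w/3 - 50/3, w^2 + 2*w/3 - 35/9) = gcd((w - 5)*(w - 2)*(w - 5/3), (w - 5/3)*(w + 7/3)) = w - 5/3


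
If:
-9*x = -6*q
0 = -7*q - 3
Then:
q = -3/7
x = -2/7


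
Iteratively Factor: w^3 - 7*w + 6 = (w - 2)*(w^2 + 2*w - 3) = (w - 2)*(w - 1)*(w + 3)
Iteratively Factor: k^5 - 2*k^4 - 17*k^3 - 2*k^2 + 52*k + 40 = (k + 2)*(k^4 - 4*k^3 - 9*k^2 + 16*k + 20) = (k + 2)^2*(k^3 - 6*k^2 + 3*k + 10) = (k - 5)*(k + 2)^2*(k^2 - k - 2) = (k - 5)*(k - 2)*(k + 2)^2*(k + 1)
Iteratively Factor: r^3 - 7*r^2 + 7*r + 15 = (r + 1)*(r^2 - 8*r + 15) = (r - 3)*(r + 1)*(r - 5)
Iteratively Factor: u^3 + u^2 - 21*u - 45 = (u - 5)*(u^2 + 6*u + 9) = (u - 5)*(u + 3)*(u + 3)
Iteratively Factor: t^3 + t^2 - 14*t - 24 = (t + 2)*(t^2 - t - 12) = (t - 4)*(t + 2)*(t + 3)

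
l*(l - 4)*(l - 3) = l^3 - 7*l^2 + 12*l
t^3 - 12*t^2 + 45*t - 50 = (t - 5)^2*(t - 2)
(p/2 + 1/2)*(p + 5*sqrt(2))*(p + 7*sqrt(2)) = p^3/2 + p^2/2 + 6*sqrt(2)*p^2 + 6*sqrt(2)*p + 35*p + 35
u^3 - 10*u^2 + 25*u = u*(u - 5)^2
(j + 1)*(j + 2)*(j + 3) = j^3 + 6*j^2 + 11*j + 6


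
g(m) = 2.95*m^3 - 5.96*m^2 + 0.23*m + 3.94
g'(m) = 8.85*m^2 - 11.92*m + 0.23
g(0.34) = 3.45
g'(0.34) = -2.80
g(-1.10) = -7.45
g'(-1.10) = 24.05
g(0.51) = 2.90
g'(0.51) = -3.55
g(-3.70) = -227.93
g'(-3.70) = 165.49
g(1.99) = 4.04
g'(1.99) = 11.56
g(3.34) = 48.14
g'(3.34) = 59.14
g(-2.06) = -47.61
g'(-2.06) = 62.34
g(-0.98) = -4.79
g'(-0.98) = 20.41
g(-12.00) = -5954.66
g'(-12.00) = 1417.67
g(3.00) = 30.64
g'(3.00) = 44.12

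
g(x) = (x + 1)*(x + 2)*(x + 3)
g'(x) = (x + 1)*(x + 2) + (x + 1)*(x + 3) + (x + 2)*(x + 3) = 3*x^2 + 12*x + 11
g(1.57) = 41.93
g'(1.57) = 37.23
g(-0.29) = 3.29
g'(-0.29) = 7.77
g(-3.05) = -0.11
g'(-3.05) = 2.31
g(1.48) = 38.66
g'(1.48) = 35.33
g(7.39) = 818.55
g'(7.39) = 263.52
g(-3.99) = -5.89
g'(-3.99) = 10.88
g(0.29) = 9.72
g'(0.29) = 14.73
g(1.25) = 31.08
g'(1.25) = 30.69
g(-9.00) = -336.00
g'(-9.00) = 146.00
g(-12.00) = -990.00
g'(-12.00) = 299.00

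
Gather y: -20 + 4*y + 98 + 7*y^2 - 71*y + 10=7*y^2 - 67*y + 88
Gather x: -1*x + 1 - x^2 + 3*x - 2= -x^2 + 2*x - 1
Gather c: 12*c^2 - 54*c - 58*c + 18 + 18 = 12*c^2 - 112*c + 36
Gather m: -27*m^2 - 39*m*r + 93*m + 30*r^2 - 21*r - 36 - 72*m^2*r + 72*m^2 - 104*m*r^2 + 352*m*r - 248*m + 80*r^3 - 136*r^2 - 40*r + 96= m^2*(45 - 72*r) + m*(-104*r^2 + 313*r - 155) + 80*r^3 - 106*r^2 - 61*r + 60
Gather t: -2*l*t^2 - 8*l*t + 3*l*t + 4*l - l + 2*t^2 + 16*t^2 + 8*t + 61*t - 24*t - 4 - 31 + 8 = 3*l + t^2*(18 - 2*l) + t*(45 - 5*l) - 27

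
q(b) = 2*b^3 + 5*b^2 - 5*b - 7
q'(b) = 6*b^2 + 10*b - 5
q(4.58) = 267.13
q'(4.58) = 166.66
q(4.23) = 212.69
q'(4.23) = 144.66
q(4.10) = 194.39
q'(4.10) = 136.86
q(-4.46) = -62.68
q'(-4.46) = 69.75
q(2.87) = 67.11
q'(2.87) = 73.12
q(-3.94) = -32.01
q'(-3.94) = 48.74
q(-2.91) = 0.61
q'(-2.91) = 16.71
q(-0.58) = -2.81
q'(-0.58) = -8.78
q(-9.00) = -1015.00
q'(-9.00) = 391.00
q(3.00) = 77.00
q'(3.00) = 79.00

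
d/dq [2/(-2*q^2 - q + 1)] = 2*(4*q + 1)/(2*q^2 + q - 1)^2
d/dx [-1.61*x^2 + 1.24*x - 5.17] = 1.24 - 3.22*x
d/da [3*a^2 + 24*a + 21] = 6*a + 24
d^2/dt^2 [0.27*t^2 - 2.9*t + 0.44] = 0.540000000000000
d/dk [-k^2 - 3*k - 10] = -2*k - 3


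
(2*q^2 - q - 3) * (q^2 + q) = 2*q^4 + q^3 - 4*q^2 - 3*q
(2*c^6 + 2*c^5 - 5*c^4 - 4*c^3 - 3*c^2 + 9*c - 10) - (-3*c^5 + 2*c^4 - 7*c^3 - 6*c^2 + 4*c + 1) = 2*c^6 + 5*c^5 - 7*c^4 + 3*c^3 + 3*c^2 + 5*c - 11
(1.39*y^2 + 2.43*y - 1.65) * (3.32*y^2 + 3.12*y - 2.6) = 4.6148*y^4 + 12.4044*y^3 - 1.5104*y^2 - 11.466*y + 4.29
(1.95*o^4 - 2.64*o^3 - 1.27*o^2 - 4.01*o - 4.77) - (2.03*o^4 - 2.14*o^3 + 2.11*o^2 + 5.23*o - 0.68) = -0.0799999999999998*o^4 - 0.5*o^3 - 3.38*o^2 - 9.24*o - 4.09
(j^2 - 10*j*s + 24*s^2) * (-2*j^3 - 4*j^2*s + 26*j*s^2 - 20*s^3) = -2*j^5 + 16*j^4*s + 18*j^3*s^2 - 376*j^2*s^3 + 824*j*s^4 - 480*s^5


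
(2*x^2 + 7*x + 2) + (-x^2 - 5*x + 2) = x^2 + 2*x + 4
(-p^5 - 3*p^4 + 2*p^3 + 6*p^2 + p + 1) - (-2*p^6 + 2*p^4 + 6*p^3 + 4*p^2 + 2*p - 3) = 2*p^6 - p^5 - 5*p^4 - 4*p^3 + 2*p^2 - p + 4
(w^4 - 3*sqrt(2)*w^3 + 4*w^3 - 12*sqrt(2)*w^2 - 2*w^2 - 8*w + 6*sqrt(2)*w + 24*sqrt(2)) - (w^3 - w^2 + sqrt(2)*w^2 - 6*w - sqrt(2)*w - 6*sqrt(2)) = w^4 - 3*sqrt(2)*w^3 + 3*w^3 - 13*sqrt(2)*w^2 - w^2 - 2*w + 7*sqrt(2)*w + 30*sqrt(2)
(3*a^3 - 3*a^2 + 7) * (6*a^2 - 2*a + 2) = 18*a^5 - 24*a^4 + 12*a^3 + 36*a^2 - 14*a + 14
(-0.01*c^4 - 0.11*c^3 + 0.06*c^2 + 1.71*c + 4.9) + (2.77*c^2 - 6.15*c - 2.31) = -0.01*c^4 - 0.11*c^3 + 2.83*c^2 - 4.44*c + 2.59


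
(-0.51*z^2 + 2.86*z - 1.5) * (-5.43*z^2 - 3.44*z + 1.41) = 2.7693*z^4 - 13.7754*z^3 - 2.4125*z^2 + 9.1926*z - 2.115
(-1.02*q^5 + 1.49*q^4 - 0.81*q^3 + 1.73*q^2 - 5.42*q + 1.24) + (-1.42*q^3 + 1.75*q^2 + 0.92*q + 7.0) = -1.02*q^5 + 1.49*q^4 - 2.23*q^3 + 3.48*q^2 - 4.5*q + 8.24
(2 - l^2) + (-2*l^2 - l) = -3*l^2 - l + 2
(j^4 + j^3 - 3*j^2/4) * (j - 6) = j^5 - 5*j^4 - 27*j^3/4 + 9*j^2/2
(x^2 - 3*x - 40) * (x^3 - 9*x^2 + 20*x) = x^5 - 12*x^4 + 7*x^3 + 300*x^2 - 800*x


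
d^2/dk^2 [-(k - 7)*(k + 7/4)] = -2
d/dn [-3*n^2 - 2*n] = -6*n - 2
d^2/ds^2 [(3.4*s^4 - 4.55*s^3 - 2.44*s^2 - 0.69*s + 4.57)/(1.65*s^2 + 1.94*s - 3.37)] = (18.513*s^6 + 65.3003999999999*s^5 - 36.65676*s^4 - 428.6418*s^3 + 635.08869*s^2 - 245.29242*s + 20.778438)/(4.492125*s^6 + 15.84495*s^5 - 8.894655*s^4 - 57.422836*s^3 + 18.166659*s^2 + 66.097158*s - 38.272753)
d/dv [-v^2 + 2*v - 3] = 2 - 2*v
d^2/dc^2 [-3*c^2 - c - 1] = -6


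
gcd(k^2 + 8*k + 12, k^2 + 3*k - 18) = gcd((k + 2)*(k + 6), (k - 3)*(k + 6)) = k + 6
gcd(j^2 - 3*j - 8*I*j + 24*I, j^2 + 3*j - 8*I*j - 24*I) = j - 8*I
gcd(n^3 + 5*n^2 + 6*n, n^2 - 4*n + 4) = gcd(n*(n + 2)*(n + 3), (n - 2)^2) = 1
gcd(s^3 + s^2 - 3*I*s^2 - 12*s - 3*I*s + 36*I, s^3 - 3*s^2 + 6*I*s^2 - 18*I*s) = s - 3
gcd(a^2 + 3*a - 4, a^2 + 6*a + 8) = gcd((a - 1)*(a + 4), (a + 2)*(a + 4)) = a + 4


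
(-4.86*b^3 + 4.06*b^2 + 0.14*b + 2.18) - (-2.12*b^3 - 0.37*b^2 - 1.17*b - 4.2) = -2.74*b^3 + 4.43*b^2 + 1.31*b + 6.38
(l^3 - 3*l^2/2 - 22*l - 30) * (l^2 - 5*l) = l^5 - 13*l^4/2 - 29*l^3/2 + 80*l^2 + 150*l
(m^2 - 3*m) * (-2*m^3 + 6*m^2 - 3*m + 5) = -2*m^5 + 12*m^4 - 21*m^3 + 14*m^2 - 15*m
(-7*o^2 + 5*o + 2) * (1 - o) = 7*o^3 - 12*o^2 + 3*o + 2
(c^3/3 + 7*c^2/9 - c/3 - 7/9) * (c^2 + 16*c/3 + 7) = c^5/3 + 23*c^4/9 + 166*c^3/27 + 26*c^2/9 - 175*c/27 - 49/9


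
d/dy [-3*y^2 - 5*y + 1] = -6*y - 5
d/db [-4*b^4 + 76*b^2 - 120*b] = -16*b^3 + 152*b - 120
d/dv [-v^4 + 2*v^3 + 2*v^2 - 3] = 2*v*(-2*v^2 + 3*v + 2)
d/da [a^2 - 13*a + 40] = 2*a - 13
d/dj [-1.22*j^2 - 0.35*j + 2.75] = -2.44*j - 0.35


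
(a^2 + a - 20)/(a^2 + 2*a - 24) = (a + 5)/(a + 6)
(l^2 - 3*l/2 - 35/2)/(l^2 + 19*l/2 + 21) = (l - 5)/(l + 6)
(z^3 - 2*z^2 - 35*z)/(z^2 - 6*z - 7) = z*(z + 5)/(z + 1)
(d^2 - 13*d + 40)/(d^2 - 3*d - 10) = (d - 8)/(d + 2)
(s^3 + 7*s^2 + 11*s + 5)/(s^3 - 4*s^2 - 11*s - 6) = (s + 5)/(s - 6)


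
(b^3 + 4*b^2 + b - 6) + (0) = b^3 + 4*b^2 + b - 6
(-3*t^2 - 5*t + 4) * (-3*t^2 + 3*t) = 9*t^4 + 6*t^3 - 27*t^2 + 12*t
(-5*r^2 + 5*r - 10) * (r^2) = -5*r^4 + 5*r^3 - 10*r^2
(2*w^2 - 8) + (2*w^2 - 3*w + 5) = 4*w^2 - 3*w - 3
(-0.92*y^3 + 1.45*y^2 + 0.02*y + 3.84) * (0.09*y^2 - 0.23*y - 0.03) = -0.0828*y^5 + 0.3421*y^4 - 0.3041*y^3 + 0.2975*y^2 - 0.8838*y - 0.1152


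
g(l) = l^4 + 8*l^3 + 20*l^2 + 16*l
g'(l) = 4*l^3 + 24*l^2 + 40*l + 16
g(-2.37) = -0.53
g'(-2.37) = 2.76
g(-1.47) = -1.04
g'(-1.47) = -3.64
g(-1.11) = -2.54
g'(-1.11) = -4.30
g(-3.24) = -3.79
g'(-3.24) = 2.29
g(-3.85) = -1.98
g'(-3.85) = -10.53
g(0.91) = 37.84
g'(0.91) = 75.29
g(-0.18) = -2.28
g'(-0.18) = 9.55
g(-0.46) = -3.86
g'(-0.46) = 2.29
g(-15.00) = 27885.00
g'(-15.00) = -8684.00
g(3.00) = 525.00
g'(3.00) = 460.00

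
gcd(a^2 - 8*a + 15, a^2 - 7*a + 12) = a - 3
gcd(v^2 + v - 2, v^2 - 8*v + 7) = v - 1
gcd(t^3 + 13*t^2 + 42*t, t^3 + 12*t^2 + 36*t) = t^2 + 6*t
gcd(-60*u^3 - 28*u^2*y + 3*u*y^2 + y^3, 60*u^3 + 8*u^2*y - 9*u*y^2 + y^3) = -10*u^2 - 3*u*y + y^2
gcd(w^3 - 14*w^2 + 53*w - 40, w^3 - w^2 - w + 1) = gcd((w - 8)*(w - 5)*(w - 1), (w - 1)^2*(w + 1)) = w - 1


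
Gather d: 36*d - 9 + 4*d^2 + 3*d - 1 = 4*d^2 + 39*d - 10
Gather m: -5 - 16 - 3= -24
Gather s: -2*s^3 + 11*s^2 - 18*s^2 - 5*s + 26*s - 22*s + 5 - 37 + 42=-2*s^3 - 7*s^2 - s + 10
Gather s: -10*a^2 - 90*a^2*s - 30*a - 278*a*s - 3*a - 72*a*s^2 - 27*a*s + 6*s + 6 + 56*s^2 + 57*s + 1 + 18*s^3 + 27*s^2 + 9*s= -10*a^2 - 33*a + 18*s^3 + s^2*(83 - 72*a) + s*(-90*a^2 - 305*a + 72) + 7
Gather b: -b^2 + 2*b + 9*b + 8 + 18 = -b^2 + 11*b + 26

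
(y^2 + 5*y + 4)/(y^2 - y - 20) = (y + 1)/(y - 5)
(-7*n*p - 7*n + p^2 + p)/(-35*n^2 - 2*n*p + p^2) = (p + 1)/(5*n + p)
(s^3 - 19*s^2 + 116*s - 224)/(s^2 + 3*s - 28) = (s^2 - 15*s + 56)/(s + 7)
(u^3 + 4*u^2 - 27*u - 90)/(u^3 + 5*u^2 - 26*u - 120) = (u + 3)/(u + 4)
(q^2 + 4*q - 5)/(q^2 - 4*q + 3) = (q + 5)/(q - 3)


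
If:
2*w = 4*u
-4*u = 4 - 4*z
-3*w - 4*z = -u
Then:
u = -4/9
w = -8/9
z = 5/9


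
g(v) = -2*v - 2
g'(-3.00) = -2.00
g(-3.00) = 4.00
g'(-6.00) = -2.00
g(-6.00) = 10.00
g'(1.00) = -2.00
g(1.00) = -4.00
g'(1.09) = -2.00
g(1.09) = -4.18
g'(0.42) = -2.00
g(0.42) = -2.84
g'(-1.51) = -2.00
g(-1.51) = 1.02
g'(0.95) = -2.00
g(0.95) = -3.90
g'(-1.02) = -2.00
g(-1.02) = 0.04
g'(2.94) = -2.00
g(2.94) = -7.88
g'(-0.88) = -2.00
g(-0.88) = -0.24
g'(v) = -2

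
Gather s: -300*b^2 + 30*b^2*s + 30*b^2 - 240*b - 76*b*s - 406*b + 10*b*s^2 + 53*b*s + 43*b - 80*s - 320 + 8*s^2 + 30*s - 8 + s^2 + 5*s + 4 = -270*b^2 - 603*b + s^2*(10*b + 9) + s*(30*b^2 - 23*b - 45) - 324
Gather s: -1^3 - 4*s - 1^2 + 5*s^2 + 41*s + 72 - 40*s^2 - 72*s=-35*s^2 - 35*s + 70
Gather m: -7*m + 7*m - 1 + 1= 0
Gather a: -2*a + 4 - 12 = -2*a - 8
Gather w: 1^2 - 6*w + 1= 2 - 6*w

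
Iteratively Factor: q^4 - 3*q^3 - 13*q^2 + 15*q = (q - 5)*(q^3 + 2*q^2 - 3*q) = (q - 5)*(q + 3)*(q^2 - q) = (q - 5)*(q - 1)*(q + 3)*(q)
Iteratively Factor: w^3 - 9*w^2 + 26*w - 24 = (w - 2)*(w^2 - 7*w + 12) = (w - 3)*(w - 2)*(w - 4)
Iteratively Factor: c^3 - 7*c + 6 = (c + 3)*(c^2 - 3*c + 2) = (c - 1)*(c + 3)*(c - 2)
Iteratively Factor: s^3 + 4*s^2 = (s + 4)*(s^2) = s*(s + 4)*(s)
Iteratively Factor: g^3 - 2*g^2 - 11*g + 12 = (g - 1)*(g^2 - g - 12) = (g - 1)*(g + 3)*(g - 4)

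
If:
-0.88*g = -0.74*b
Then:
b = 1.18918918918919*g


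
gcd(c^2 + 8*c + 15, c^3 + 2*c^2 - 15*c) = c + 5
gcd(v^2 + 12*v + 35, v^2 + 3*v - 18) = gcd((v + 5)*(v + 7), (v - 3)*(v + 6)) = 1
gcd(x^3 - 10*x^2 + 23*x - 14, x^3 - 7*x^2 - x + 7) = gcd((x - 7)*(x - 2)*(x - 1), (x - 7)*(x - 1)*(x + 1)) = x^2 - 8*x + 7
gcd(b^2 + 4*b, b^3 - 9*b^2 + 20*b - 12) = 1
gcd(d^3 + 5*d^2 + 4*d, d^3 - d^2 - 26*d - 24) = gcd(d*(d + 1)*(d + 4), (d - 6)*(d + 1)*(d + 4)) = d^2 + 5*d + 4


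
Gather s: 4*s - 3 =4*s - 3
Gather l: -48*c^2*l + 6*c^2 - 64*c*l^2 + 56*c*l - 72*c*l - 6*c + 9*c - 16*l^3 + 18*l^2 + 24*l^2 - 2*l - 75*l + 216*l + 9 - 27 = 6*c^2 + 3*c - 16*l^3 + l^2*(42 - 64*c) + l*(-48*c^2 - 16*c + 139) - 18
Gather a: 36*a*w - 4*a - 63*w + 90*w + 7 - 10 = a*(36*w - 4) + 27*w - 3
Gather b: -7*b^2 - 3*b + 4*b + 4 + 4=-7*b^2 + b + 8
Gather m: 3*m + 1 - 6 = 3*m - 5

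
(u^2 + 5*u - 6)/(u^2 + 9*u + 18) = (u - 1)/(u + 3)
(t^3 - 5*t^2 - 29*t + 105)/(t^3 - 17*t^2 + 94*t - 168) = (t^2 + 2*t - 15)/(t^2 - 10*t + 24)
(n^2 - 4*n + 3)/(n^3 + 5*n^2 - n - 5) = (n - 3)/(n^2 + 6*n + 5)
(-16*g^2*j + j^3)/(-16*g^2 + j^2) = j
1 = 1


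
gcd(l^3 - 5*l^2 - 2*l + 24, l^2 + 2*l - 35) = 1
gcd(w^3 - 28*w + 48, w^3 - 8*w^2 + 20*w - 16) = w^2 - 6*w + 8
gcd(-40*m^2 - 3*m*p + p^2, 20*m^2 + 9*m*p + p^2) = 5*m + p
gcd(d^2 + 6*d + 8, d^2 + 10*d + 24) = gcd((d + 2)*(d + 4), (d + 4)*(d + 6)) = d + 4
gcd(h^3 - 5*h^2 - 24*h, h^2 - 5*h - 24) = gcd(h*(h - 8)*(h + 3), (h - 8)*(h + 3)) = h^2 - 5*h - 24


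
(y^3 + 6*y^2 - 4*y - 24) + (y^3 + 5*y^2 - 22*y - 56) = 2*y^3 + 11*y^2 - 26*y - 80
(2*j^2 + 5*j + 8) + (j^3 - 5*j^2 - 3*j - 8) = j^3 - 3*j^2 + 2*j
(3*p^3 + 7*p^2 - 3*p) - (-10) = 3*p^3 + 7*p^2 - 3*p + 10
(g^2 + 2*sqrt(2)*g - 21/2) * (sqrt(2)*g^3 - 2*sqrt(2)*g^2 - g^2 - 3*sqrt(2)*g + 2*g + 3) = sqrt(2)*g^5 - 2*sqrt(2)*g^4 + 3*g^4 - 31*sqrt(2)*g^3/2 - 6*g^3 + 3*g^2/2 + 25*sqrt(2)*g^2 - 21*g + 75*sqrt(2)*g/2 - 63/2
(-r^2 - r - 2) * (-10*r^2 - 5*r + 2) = 10*r^4 + 15*r^3 + 23*r^2 + 8*r - 4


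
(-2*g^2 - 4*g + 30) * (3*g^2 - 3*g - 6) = -6*g^4 - 6*g^3 + 114*g^2 - 66*g - 180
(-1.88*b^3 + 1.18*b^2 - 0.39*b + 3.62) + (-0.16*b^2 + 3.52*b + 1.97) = -1.88*b^3 + 1.02*b^2 + 3.13*b + 5.59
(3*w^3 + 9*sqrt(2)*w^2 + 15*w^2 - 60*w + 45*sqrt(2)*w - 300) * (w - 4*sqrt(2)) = 3*w^4 - 3*sqrt(2)*w^3 + 15*w^3 - 132*w^2 - 15*sqrt(2)*w^2 - 660*w + 240*sqrt(2)*w + 1200*sqrt(2)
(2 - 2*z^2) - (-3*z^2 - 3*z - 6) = z^2 + 3*z + 8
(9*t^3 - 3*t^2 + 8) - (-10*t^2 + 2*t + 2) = 9*t^3 + 7*t^2 - 2*t + 6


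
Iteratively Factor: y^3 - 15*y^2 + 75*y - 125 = (y - 5)*(y^2 - 10*y + 25) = (y - 5)^2*(y - 5)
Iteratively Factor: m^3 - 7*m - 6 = (m + 1)*(m^2 - m - 6) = (m + 1)*(m + 2)*(m - 3)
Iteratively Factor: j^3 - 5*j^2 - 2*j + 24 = (j - 3)*(j^2 - 2*j - 8) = (j - 3)*(j + 2)*(j - 4)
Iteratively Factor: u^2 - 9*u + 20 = (u - 5)*(u - 4)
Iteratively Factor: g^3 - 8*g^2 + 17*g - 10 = (g - 1)*(g^2 - 7*g + 10) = (g - 2)*(g - 1)*(g - 5)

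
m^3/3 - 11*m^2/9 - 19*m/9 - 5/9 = (m/3 + 1/3)*(m - 5)*(m + 1/3)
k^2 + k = k*(k + 1)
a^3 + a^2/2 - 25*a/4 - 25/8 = (a - 5/2)*(a + 1/2)*(a + 5/2)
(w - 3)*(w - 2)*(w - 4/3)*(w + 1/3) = w^4 - 6*w^3 + 95*w^2/9 - 34*w/9 - 8/3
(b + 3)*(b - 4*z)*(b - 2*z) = b^3 - 6*b^2*z + 3*b^2 + 8*b*z^2 - 18*b*z + 24*z^2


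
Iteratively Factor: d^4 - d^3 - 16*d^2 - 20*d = (d + 2)*(d^3 - 3*d^2 - 10*d) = (d + 2)^2*(d^2 - 5*d) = d*(d + 2)^2*(d - 5)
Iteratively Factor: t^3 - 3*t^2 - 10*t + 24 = (t - 2)*(t^2 - t - 12) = (t - 2)*(t + 3)*(t - 4)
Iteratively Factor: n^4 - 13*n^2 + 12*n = (n - 1)*(n^3 + n^2 - 12*n) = n*(n - 1)*(n^2 + n - 12) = n*(n - 1)*(n + 4)*(n - 3)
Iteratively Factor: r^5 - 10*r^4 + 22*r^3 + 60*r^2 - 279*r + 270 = (r - 3)*(r^4 - 7*r^3 + r^2 + 63*r - 90) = (r - 3)^2*(r^3 - 4*r^2 - 11*r + 30) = (r - 3)^2*(r - 2)*(r^2 - 2*r - 15) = (r - 5)*(r - 3)^2*(r - 2)*(r + 3)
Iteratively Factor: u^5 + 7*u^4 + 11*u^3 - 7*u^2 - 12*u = (u + 4)*(u^4 + 3*u^3 - u^2 - 3*u) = (u + 1)*(u + 4)*(u^3 + 2*u^2 - 3*u) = u*(u + 1)*(u + 4)*(u^2 + 2*u - 3) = u*(u + 1)*(u + 3)*(u + 4)*(u - 1)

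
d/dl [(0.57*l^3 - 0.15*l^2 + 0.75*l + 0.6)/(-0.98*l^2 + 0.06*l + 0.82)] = (-0.5586*l^4 + 0.0684*l^3 + 2.1282*l^2 + 0.93*l + 0.579)/(0.9604*l^4 - 0.1176*l^3 - 1.6036*l^2 + 0.0984*l + 0.6724)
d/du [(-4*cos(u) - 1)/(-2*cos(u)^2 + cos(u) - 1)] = (-8*sin(u)^2 + 4*cos(u) + 3)*sin(u)/(-cos(u) + cos(2*u) + 2)^2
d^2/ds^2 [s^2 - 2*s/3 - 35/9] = 2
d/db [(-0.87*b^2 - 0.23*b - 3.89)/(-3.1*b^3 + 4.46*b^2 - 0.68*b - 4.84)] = (-2.697*b^4 - 1.426*b^3 - 34.5596*b^2 + 43.1204*b - 1.532)/(9.61*b^6 - 27.652*b^5 + 24.1076*b^4 + 23.9424*b^3 - 42.7104*b^2 + 6.5824*b + 23.4256)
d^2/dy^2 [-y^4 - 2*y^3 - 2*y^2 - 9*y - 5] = -12*y^2 - 12*y - 4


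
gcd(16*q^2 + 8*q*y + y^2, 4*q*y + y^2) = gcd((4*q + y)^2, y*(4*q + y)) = 4*q + y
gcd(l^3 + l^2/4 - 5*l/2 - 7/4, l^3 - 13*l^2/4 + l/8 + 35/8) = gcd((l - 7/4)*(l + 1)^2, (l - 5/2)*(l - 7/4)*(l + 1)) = l^2 - 3*l/4 - 7/4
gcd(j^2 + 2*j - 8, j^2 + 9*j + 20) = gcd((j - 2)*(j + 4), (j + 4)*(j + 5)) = j + 4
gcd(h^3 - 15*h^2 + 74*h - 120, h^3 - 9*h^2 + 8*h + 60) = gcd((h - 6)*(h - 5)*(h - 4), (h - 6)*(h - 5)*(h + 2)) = h^2 - 11*h + 30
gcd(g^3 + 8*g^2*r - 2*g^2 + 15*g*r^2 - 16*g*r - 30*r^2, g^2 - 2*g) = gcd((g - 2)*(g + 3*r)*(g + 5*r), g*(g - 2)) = g - 2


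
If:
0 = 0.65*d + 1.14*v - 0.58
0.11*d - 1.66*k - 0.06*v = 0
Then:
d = 0.892307692307692 - 1.75384615384615*v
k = 0.0591288229842447 - 0.152363299351251*v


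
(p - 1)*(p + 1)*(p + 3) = p^3 + 3*p^2 - p - 3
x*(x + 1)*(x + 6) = x^3 + 7*x^2 + 6*x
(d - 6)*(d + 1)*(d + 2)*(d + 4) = d^4 + d^3 - 28*d^2 - 76*d - 48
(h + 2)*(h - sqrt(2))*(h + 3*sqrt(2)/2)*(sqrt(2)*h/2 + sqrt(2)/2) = sqrt(2)*h^4/2 + h^3/2 + 3*sqrt(2)*h^3/2 - sqrt(2)*h^2/2 + 3*h^2/2 - 9*sqrt(2)*h/2 + h - 3*sqrt(2)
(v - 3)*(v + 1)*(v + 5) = v^3 + 3*v^2 - 13*v - 15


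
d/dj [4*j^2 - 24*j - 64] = 8*j - 24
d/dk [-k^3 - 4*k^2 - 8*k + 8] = -3*k^2 - 8*k - 8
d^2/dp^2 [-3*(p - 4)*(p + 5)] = -6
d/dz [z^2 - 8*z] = 2*z - 8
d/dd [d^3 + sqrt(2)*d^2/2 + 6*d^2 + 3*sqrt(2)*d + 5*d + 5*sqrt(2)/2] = 3*d^2 + sqrt(2)*d + 12*d + 3*sqrt(2) + 5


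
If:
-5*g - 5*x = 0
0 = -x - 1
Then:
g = 1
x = -1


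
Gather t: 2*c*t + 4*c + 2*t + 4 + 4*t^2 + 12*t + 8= 4*c + 4*t^2 + t*(2*c + 14) + 12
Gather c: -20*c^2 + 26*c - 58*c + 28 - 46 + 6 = -20*c^2 - 32*c - 12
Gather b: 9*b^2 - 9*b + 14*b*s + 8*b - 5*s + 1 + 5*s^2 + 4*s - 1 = 9*b^2 + b*(14*s - 1) + 5*s^2 - s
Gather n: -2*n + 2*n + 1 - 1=0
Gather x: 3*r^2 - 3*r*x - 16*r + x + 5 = 3*r^2 - 16*r + x*(1 - 3*r) + 5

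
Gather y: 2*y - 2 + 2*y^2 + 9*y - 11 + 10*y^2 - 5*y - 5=12*y^2 + 6*y - 18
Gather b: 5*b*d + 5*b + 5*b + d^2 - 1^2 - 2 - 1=b*(5*d + 10) + d^2 - 4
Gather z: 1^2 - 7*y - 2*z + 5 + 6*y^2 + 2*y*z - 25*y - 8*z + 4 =6*y^2 - 32*y + z*(2*y - 10) + 10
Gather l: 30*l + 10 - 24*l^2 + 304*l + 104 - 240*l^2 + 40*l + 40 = -264*l^2 + 374*l + 154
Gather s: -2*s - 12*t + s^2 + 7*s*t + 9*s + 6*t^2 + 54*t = s^2 + s*(7*t + 7) + 6*t^2 + 42*t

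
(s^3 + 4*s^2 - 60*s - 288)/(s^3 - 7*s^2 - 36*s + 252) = (s^2 - 2*s - 48)/(s^2 - 13*s + 42)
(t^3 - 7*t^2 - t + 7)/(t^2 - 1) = t - 7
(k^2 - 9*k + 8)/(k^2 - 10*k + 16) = (k - 1)/(k - 2)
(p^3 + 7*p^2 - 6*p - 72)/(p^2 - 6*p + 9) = (p^2 + 10*p + 24)/(p - 3)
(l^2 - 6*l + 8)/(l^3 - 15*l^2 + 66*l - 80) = (l - 4)/(l^2 - 13*l + 40)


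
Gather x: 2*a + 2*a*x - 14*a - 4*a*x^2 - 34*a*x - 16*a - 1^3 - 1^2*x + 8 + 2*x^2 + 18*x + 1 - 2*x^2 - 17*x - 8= -4*a*x^2 - 32*a*x - 28*a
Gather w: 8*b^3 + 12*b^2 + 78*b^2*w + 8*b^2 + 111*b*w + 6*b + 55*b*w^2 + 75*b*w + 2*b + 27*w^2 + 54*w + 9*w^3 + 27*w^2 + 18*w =8*b^3 + 20*b^2 + 8*b + 9*w^3 + w^2*(55*b + 54) + w*(78*b^2 + 186*b + 72)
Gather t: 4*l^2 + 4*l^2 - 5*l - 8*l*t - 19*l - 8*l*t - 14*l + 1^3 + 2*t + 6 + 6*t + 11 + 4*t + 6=8*l^2 - 38*l + t*(12 - 16*l) + 24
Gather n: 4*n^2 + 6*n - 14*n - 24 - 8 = 4*n^2 - 8*n - 32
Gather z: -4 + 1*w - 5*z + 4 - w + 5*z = 0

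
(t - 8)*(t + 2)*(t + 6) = t^3 - 52*t - 96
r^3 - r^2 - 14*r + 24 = (r - 3)*(r - 2)*(r + 4)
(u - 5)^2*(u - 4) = u^3 - 14*u^2 + 65*u - 100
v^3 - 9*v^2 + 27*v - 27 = (v - 3)^3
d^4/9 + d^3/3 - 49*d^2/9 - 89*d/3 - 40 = (d/3 + 1)^2*(d - 8)*(d + 5)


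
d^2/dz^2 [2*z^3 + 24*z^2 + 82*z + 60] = 12*z + 48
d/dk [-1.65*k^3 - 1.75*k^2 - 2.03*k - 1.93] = -4.95*k^2 - 3.5*k - 2.03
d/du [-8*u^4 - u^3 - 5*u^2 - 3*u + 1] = -32*u^3 - 3*u^2 - 10*u - 3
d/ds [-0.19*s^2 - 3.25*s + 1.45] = -0.38*s - 3.25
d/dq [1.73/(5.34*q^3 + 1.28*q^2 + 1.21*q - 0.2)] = (-27.7146*q^2 - 4.4288*q - 2.0933)/(5.34*q^3 + 1.28*q^2 + 1.21*q - 0.2)^2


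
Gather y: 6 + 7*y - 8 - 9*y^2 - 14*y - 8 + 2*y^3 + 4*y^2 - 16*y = 2*y^3 - 5*y^2 - 23*y - 10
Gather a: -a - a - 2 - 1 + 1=-2*a - 2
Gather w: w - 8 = w - 8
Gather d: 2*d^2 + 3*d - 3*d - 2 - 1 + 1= 2*d^2 - 2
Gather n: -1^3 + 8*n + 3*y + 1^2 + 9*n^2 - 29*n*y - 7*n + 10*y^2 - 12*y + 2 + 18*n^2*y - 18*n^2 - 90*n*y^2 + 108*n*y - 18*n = n^2*(18*y - 9) + n*(-90*y^2 + 79*y - 17) + 10*y^2 - 9*y + 2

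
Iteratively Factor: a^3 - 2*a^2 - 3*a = (a)*(a^2 - 2*a - 3) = a*(a - 3)*(a + 1)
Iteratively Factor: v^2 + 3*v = (v)*(v + 3)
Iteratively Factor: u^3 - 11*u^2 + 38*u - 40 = (u - 4)*(u^2 - 7*u + 10) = (u - 5)*(u - 4)*(u - 2)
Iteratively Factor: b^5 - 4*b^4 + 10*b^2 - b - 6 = (b + 1)*(b^4 - 5*b^3 + 5*b^2 + 5*b - 6) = (b + 1)^2*(b^3 - 6*b^2 + 11*b - 6) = (b - 2)*(b + 1)^2*(b^2 - 4*b + 3) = (b - 3)*(b - 2)*(b + 1)^2*(b - 1)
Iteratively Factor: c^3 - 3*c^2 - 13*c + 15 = (c + 3)*(c^2 - 6*c + 5) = (c - 5)*(c + 3)*(c - 1)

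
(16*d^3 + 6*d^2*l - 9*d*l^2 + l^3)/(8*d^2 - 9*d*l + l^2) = (2*d^2 + d*l - l^2)/(d - l)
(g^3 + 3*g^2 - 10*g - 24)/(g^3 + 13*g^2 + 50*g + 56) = (g - 3)/(g + 7)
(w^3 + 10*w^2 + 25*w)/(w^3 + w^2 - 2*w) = (w^2 + 10*w + 25)/(w^2 + w - 2)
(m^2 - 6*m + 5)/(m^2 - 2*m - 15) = (m - 1)/(m + 3)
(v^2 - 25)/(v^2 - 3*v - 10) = (v + 5)/(v + 2)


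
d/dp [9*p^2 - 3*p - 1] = 18*p - 3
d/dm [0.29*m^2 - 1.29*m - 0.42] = 0.58*m - 1.29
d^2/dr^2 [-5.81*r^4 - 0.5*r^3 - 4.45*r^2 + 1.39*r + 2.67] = -69.72*r^2 - 3.0*r - 8.9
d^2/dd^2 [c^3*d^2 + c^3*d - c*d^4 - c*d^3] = 2*c*(c^2 - 6*d^2 - 3*d)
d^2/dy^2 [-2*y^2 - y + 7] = -4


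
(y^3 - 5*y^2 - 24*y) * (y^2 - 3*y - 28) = y^5 - 8*y^4 - 37*y^3 + 212*y^2 + 672*y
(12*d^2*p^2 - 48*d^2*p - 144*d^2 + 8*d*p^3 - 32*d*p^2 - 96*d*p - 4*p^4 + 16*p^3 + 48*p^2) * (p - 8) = 12*d^2*p^3 - 144*d^2*p^2 + 240*d^2*p + 1152*d^2 + 8*d*p^4 - 96*d*p^3 + 160*d*p^2 + 768*d*p - 4*p^5 + 48*p^4 - 80*p^3 - 384*p^2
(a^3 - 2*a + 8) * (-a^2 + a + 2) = -a^5 + a^4 + 4*a^3 - 10*a^2 + 4*a + 16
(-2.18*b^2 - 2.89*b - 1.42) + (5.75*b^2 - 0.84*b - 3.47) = 3.57*b^2 - 3.73*b - 4.89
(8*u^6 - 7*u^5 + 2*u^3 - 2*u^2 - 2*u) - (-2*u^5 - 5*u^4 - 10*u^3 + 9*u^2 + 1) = 8*u^6 - 5*u^5 + 5*u^4 + 12*u^3 - 11*u^2 - 2*u - 1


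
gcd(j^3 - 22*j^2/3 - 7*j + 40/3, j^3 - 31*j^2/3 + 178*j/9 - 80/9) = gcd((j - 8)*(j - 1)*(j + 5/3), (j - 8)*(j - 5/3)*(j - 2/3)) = j - 8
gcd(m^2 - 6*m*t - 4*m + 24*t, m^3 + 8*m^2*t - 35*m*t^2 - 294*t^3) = -m + 6*t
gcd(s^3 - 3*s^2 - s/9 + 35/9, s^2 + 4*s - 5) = 1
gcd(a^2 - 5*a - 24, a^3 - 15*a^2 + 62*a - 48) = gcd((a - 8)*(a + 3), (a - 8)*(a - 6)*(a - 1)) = a - 8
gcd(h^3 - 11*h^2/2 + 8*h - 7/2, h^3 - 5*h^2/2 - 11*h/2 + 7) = h^2 - 9*h/2 + 7/2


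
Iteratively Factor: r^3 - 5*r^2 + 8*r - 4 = (r - 2)*(r^2 - 3*r + 2) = (r - 2)*(r - 1)*(r - 2)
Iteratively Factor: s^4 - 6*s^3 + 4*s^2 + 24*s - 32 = (s - 4)*(s^3 - 2*s^2 - 4*s + 8) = (s - 4)*(s - 2)*(s^2 - 4) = (s - 4)*(s - 2)^2*(s + 2)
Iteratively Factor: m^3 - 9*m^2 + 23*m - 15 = (m - 5)*(m^2 - 4*m + 3) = (m - 5)*(m - 1)*(m - 3)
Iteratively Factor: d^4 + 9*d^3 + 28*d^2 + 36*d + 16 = (d + 1)*(d^3 + 8*d^2 + 20*d + 16) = (d + 1)*(d + 2)*(d^2 + 6*d + 8) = (d + 1)*(d + 2)^2*(d + 4)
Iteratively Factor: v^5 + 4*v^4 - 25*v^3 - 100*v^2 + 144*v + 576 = (v + 4)*(v^4 - 25*v^2 + 144) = (v + 3)*(v + 4)*(v^3 - 3*v^2 - 16*v + 48) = (v + 3)*(v + 4)^2*(v^2 - 7*v + 12) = (v - 4)*(v + 3)*(v + 4)^2*(v - 3)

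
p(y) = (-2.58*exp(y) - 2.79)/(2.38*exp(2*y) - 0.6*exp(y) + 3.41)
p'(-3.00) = -0.04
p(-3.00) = -0.86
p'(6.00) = 0.00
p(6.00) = 0.00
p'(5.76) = 0.00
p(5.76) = -0.00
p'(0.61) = 0.60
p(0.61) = -0.73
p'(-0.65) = -0.07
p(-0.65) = -1.10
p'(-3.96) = -0.02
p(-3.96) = -0.84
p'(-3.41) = -0.03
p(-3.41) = -0.85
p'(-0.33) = 0.09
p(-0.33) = -1.10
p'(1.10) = 0.48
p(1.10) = -0.46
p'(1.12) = 0.47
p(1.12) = -0.45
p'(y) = (-2.58*exp(y) - 2.79)*(-4.76*exp(2*y) + 0.6*exp(y))/(2.38*exp(2*y) - 0.6*exp(y) + 3.41)^2 - 2.58*exp(y)/(2.38*exp(2*y) - 0.6*exp(y) + 3.41)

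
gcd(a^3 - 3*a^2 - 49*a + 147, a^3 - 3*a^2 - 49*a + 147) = a^3 - 3*a^2 - 49*a + 147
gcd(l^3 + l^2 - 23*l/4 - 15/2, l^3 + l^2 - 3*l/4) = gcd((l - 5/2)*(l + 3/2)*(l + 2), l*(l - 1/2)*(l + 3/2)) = l + 3/2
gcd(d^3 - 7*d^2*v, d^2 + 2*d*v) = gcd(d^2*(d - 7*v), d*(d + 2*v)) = d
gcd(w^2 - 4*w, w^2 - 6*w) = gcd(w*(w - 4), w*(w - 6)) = w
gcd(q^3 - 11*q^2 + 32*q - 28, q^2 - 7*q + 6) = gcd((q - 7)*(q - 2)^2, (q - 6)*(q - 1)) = 1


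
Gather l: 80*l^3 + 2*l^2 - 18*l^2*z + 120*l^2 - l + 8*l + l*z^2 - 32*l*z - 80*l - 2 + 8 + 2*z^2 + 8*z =80*l^3 + l^2*(122 - 18*z) + l*(z^2 - 32*z - 73) + 2*z^2 + 8*z + 6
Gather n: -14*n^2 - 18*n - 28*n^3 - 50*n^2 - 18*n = -28*n^3 - 64*n^2 - 36*n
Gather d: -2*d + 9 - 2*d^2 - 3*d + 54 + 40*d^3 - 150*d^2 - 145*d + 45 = 40*d^3 - 152*d^2 - 150*d + 108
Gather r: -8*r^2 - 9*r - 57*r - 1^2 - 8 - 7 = -8*r^2 - 66*r - 16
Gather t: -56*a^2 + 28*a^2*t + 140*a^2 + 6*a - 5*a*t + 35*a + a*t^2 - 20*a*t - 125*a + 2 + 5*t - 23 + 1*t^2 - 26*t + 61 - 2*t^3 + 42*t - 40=84*a^2 - 84*a - 2*t^3 + t^2*(a + 1) + t*(28*a^2 - 25*a + 21)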